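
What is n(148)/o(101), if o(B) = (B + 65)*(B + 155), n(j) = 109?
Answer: 109/42496 ≈ 0.0025649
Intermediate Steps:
o(B) = (65 + B)*(155 + B)
n(148)/o(101) = 109/(10075 + 101² + 220*101) = 109/(10075 + 10201 + 22220) = 109/42496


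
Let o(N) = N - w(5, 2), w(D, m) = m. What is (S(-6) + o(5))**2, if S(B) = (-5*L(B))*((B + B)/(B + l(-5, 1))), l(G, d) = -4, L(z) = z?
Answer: 1521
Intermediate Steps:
S(B) = -10*B**2/(-4 + B) (S(B) = (-5*B)*((B + B)/(B - 4)) = (-5*B)*((2*B)/(-4 + B)) = (-5*B)*(2*B/(-4 + B)) = -10*B**2/(-4 + B))
o(N) = -2 + N (o(N) = N - 1*2 = N - 2 = -2 + N)
(S(-6) + o(5))**2 = (-10*(-6)**2/(-4 - 6) + (-2 + 5))**2 = (-10*36/(-10) + 3)**2 = (-10*36*(-1/10) + 3)**2 = (36 + 3)**2 = 39**2 = 1521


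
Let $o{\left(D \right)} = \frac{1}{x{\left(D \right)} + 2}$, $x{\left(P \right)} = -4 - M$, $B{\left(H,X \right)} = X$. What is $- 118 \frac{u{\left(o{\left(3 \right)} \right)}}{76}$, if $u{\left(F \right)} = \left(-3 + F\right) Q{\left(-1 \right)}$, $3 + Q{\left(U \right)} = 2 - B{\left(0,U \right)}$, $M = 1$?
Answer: $0$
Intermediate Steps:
$x{\left(P \right)} = -5$ ($x{\left(P \right)} = -4 - 1 = -5$)
$o{\left(D \right)} = - \frac{1}{3}$ ($o{\left(D \right)} = \frac{1}{-5 + 2} = \frac{1}{-3} = - \frac{1}{3}$)
$Q{\left(U \right)} = -1 - U$ ($Q{\left(U \right)} = -3 - \left(-2 + U\right) = -1 - U$)
$u{\left(F \right)} = 0$ ($u{\left(F \right)} = \left(-3 + F\right) \left(-1 - -1\right) = \left(-3 + F\right) \left(-1 + 1\right) = \left(-3 + F\right) 0 = 0$)
$- 118 \frac{u{\left(o{\left(3 \right)} \right)}}{76} = - 118 \cdot \frac{0}{76} = - 118 \cdot 0 \cdot \frac{1}{76} = \left(-118\right) 0 = 0$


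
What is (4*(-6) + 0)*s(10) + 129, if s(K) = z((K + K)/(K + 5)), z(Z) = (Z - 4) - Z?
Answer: 225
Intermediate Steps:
z(Z) = -4 (z(Z) = (-4 + Z) - Z = -4)
s(K) = -4
(4*(-6) + 0)*s(10) + 129 = (4*(-6) + 0)*(-4) + 129 = (-24 + 0)*(-4) + 129 = -24*(-4) + 129 = 96 + 129 = 225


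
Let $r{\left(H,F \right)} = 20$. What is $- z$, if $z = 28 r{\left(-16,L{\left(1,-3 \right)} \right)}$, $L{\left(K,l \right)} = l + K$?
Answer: $-560$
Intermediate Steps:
$L{\left(K,l \right)} = K + l$
$z = 560$ ($z = 28 \cdot 20 = 560$)
$- z = \left(-1\right) 560 = -560$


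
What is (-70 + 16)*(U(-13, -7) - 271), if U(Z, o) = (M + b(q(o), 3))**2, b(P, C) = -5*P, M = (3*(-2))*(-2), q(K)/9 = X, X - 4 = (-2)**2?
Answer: -6524982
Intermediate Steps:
X = 8 (X = 4 + (-2)**2 = 4 + 4 = 8)
q(K) = 72 (q(K) = 9*8 = 72)
M = 12 (M = -6*(-2) = 12)
U(Z, o) = 121104 (U(Z, o) = (12 - 5*72)**2 = (12 - 360)**2 = (-348)**2 = 121104)
(-70 + 16)*(U(-13, -7) - 271) = (-70 + 16)*(121104 - 271) = -54*120833 = -6524982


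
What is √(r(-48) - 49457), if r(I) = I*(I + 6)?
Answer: I*√47441 ≈ 217.81*I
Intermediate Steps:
r(I) = I*(6 + I)
√(r(-48) - 49457) = √(-48*(6 - 48) - 49457) = √(-48*(-42) - 49457) = √(2016 - 49457) = √(-47441) = I*√47441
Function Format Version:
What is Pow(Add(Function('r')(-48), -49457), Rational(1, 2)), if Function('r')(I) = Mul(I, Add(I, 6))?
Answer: Mul(I, Pow(47441, Rational(1, 2))) ≈ Mul(217.81, I)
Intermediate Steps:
Function('r')(I) = Mul(I, Add(6, I))
Pow(Add(Function('r')(-48), -49457), Rational(1, 2)) = Pow(Add(Mul(-48, Add(6, -48)), -49457), Rational(1, 2)) = Pow(Add(Mul(-48, -42), -49457), Rational(1, 2)) = Pow(Add(2016, -49457), Rational(1, 2)) = Pow(-47441, Rational(1, 2)) = Mul(I, Pow(47441, Rational(1, 2)))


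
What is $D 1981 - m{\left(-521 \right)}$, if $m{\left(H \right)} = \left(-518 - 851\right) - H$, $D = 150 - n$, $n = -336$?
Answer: $963614$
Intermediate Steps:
$D = 486$ ($D = 150 - -336 = 150 + 336 = 486$)
$m{\left(H \right)} = -1369 - H$ ($m{\left(H \right)} = \left(-518 - 851\right) - H = -1369 - H$)
$D 1981 - m{\left(-521 \right)} = 486 \cdot 1981 - \left(-1369 - -521\right) = 962766 - \left(-1369 + 521\right) = 962766 - -848 = 962766 + 848 = 963614$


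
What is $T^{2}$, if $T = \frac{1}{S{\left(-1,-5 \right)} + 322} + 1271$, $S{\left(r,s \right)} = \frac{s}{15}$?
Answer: $\frac{1504346404324}{931225} \approx 1.6154 \cdot 10^{6}$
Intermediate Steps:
$S{\left(r,s \right)} = \frac{s}{15}$ ($S{\left(r,s \right)} = s \frac{1}{15} = \frac{s}{15}$)
$T = \frac{1226518}{965}$ ($T = \frac{1}{\frac{1}{15} \left(-5\right) + 322} + 1271 = \frac{1}{- \frac{1}{3} + 322} + 1271 = \frac{1}{\frac{965}{3}} + 1271 = \frac{3}{965} + 1271 = \frac{1226518}{965} \approx 1271.0$)
$T^{2} = \left(\frac{1226518}{965}\right)^{2} = \frac{1504346404324}{931225}$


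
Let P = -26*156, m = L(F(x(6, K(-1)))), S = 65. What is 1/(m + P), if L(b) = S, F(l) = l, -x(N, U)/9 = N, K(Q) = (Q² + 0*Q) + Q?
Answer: -1/3991 ≈ -0.00025056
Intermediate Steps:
K(Q) = Q + Q² (K(Q) = (Q² + 0) + Q = Q² + Q = Q + Q²)
x(N, U) = -9*N
L(b) = 65
m = 65
P = -4056
1/(m + P) = 1/(65 - 4056) = 1/(-3991) = -1/3991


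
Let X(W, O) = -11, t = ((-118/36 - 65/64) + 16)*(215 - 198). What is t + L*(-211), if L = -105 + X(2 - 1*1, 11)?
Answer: 14212807/576 ≈ 24675.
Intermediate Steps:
t = 114631/576 (t = ((-118*1/36 - 65*1/64) + 16)*17 = ((-59/18 - 65/64) + 16)*17 = (-2473/576 + 16)*17 = (6743/576)*17 = 114631/576 ≈ 199.01)
L = -116 (L = -105 - 11 = -116)
t + L*(-211) = 114631/576 - 116*(-211) = 114631/576 + 24476 = 14212807/576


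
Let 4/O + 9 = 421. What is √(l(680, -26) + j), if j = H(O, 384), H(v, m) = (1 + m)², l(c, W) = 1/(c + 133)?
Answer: √97972130838/813 ≈ 385.00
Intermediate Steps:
O = 1/103 (O = 4/(-9 + 421) = 4/412 = 4*(1/412) = 1/103 ≈ 0.0097087)
l(c, W) = 1/(133 + c)
j = 148225 (j = (1 + 384)² = 385² = 148225)
√(l(680, -26) + j) = √(1/(133 + 680) + 148225) = √(1/813 + 148225) = √(120506926/813) = √97972130838/813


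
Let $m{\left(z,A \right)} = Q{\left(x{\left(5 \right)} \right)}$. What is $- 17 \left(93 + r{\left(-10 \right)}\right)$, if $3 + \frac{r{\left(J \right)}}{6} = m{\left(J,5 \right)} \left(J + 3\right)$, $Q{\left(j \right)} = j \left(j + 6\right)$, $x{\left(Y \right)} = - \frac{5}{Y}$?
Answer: $-4845$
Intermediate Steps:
$Q{\left(j \right)} = j \left(6 + j\right)$
$m{\left(z,A \right)} = -5$ ($m{\left(z,A \right)} = - \frac{5}{5} \left(6 - \frac{5}{5}\right) = \left(-5\right) \frac{1}{5} \left(6 - 1\right) = - (6 - 1) = \left(-1\right) 5 = -5$)
$r{\left(J \right)} = -108 - 30 J$ ($r{\left(J \right)} = -18 + 6 \left(- 5 \left(J + 3\right)\right) = -18 + 6 \left(- 5 \left(3 + J\right)\right) = -18 + 6 \left(-15 - 5 J\right) = -18 - \left(90 + 30 J\right) = -108 - 30 J$)
$- 17 \left(93 + r{\left(-10 \right)}\right) = - 17 \left(93 - -192\right) = - 17 \left(93 + \left(-108 + 300\right)\right) = - 17 \left(93 + 192\right) = \left(-17\right) 285 = -4845$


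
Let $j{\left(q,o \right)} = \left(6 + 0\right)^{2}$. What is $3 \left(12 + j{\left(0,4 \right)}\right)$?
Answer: $144$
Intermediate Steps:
$j{\left(q,o \right)} = 36$ ($j{\left(q,o \right)} = 6^{2} = 36$)
$3 \left(12 + j{\left(0,4 \right)}\right) = 3 \left(12 + 36\right) = 3 \cdot 48 = 144$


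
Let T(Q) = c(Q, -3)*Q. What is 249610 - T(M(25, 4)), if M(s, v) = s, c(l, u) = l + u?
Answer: 249060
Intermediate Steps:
T(Q) = Q*(-3 + Q) (T(Q) = (Q - 3)*Q = (-3 + Q)*Q = Q*(-3 + Q))
249610 - T(M(25, 4)) = 249610 - 25*(-3 + 25) = 249610 - 25*22 = 249610 - 1*550 = 249610 - 550 = 249060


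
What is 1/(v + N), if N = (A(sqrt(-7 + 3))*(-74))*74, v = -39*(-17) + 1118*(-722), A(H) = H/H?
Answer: -1/812009 ≈ -1.2315e-6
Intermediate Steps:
A(H) = 1
v = -806533 (v = 663 - 807196 = -806533)
N = -5476 (N = (1*(-74))*74 = -74*74 = -5476)
1/(v + N) = 1/(-806533 - 5476) = 1/(-812009) = -1/812009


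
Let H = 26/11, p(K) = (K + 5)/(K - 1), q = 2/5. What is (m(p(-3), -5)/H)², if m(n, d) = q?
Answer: 121/4225 ≈ 0.028639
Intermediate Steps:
q = ⅖ (q = 2*(⅕) = ⅖ ≈ 0.40000)
p(K) = (5 + K)/(-1 + K)
m(n, d) = ⅖
H = 26/11 (H = 26*(1/11) = 26/11 ≈ 2.3636)
(m(p(-3), -5)/H)² = (2/(5*(26/11)))² = ((⅖)*(11/26))² = (11/65)² = 121/4225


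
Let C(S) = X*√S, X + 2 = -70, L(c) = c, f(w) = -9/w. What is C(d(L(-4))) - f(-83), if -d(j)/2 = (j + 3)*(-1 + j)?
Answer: -9/83 - 72*I*√10 ≈ -0.10843 - 227.68*I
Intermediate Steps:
X = -72 (X = -2 - 70 = -72)
d(j) = -2*(-1 + j)*(3 + j) (d(j) = -2*(j + 3)*(-1 + j) = -2*(3 + j)*(-1 + j) = -2*(-1 + j)*(3 + j))
C(S) = -72*√S
C(d(L(-4))) - f(-83) = -72*√(6 - 4*(-4) - 2*(-4)²) - (-9)/(-83) = -72*√(6 + 16 - 2*16) - (-9)*(-1)/83 = -72*√(6 + 16 - 32) - 1*9/83 = -72*I*√10 - 9/83 = -9/83 - 72*I*√10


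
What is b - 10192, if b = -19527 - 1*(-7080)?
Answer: -22639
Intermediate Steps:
b = -12447 (b = -19527 + 7080 = -12447)
b - 10192 = -12447 - 10192 = -22639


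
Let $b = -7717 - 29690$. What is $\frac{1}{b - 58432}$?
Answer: $- \frac{1}{95839} \approx -1.0434 \cdot 10^{-5}$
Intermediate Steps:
$b = -37407$
$\frac{1}{b - 58432} = \frac{1}{-37407 - 58432} = \frac{1}{-95839} = - \frac{1}{95839}$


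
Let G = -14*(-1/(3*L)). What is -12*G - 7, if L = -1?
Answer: 49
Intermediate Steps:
G = -14/3 (G = -14/((-1*(-3))) = -14/3 ≈ -4.6667)
-12*G - 7 = -12*(-14/3) - 7 = 56 - 7 = 49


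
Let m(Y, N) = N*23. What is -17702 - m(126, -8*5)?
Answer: -16782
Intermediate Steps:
m(Y, N) = 23*N
-17702 - m(126, -8*5) = -17702 - 23*(-8*5) = -17702 - 23*(-40) = -17702 - 1*(-920) = -17702 + 920 = -16782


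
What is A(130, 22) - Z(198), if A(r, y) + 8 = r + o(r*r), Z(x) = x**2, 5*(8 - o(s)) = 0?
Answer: -39074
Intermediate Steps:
o(s) = 8 (o(s) = 8 - 1/5*0 = 8 + 0 = 8)
A(r, y) = r (A(r, y) = -8 + (r + 8) = -8 + (8 + r) = r)
A(130, 22) - Z(198) = 130 - 1*198**2 = 130 - 1*39204 = 130 - 39204 = -39074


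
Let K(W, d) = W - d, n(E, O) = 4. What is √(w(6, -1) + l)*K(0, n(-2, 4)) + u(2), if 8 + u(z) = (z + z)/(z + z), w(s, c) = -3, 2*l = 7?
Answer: -7 - 2*√2 ≈ -9.8284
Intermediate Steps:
l = 7/2 (l = (½)*7 = 7/2 ≈ 3.5000)
u(z) = -7 (u(z) = -8 + (z + z)/(z + z) = -8 + (2*z)/((2*z)) = -8 + (2*z)*(1/(2*z)) = -8 + 1 = -7)
√(w(6, -1) + l)*K(0, n(-2, 4)) + u(2) = √(-3 + 7/2)*(0 - 1*4) - 7 = √(½)*(0 - 4) - 7 = (√2/2)*(-4) - 7 = -2*√2 - 7 = -7 - 2*√2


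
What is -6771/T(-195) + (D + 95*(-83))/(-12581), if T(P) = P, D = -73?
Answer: 1257069/35555 ≈ 35.356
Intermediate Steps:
-6771/T(-195) + (D + 95*(-83))/(-12581) = -6771/(-195) + (-73 + 95*(-83))/(-12581) = -6771*(-1/195) + (-73 - 7885)*(-1/12581) = 2257/65 - 7958*(-1/12581) = 2257/65 + 346/547 = 1257069/35555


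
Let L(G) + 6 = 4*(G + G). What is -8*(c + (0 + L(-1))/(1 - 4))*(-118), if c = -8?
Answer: -9440/3 ≈ -3146.7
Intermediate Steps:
L(G) = -6 + 8*G (L(G) = -6 + 4*(G + G) = -6 + 4*(2*G) = -6 + 8*G)
-8*(c + (0 + L(-1))/(1 - 4))*(-118) = -8*(-8 + (0 + (-6 + 8*(-1)))/(1 - 4))*(-118) = -8*(-8 + (0 + (-6 - 8))/(-3))*(-118) = -8*(-8 + (0 - 14)*(-1/3))*(-118) = -8*(-8 - 14*(-1/3))*(-118) = -8*(-8 + 14/3)*(-118) = -8*(-10/3)*(-118) = (80/3)*(-118) = -9440/3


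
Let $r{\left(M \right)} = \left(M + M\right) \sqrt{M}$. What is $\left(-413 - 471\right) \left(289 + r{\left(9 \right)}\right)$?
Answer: $-303212$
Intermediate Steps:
$r{\left(M \right)} = 2 M^{\frac{3}{2}}$ ($r{\left(M \right)} = 2 M \sqrt{M} = 2 M^{\frac{3}{2}}$)
$\left(-413 - 471\right) \left(289 + r{\left(9 \right)}\right) = \left(-413 - 471\right) \left(289 + 2 \cdot 9^{\frac{3}{2}}\right) = - 884 \left(289 + 2 \cdot 27\right) = - 884 \left(289 + 54\right) = \left(-884\right) 343 = -303212$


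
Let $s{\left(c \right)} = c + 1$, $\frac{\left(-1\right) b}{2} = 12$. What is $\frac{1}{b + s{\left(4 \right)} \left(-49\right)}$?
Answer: $- \frac{1}{269} \approx -0.0037175$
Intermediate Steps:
$b = -24$ ($b = \left(-2\right) 12 = -24$)
$s{\left(c \right)} = 1 + c$
$\frac{1}{b + s{\left(4 \right)} \left(-49\right)} = \frac{1}{-24 + \left(1 + 4\right) \left(-49\right)} = \frac{1}{-24 + 5 \left(-49\right)} = \frac{1}{-24 - 245} = \frac{1}{-269} = - \frac{1}{269}$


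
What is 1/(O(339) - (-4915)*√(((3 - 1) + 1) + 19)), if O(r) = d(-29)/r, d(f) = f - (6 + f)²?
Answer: 10509/3393099648977 + 62759635*√22/6786199297954 ≈ 4.3381e-5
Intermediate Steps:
O(r) = -558/r (O(r) = (-29 - (6 - 29)²)/r = (-29 - 1*(-23)²)/r = (-29 - 1*529)/r = (-29 - 529)/r = -558/r)
1/(O(339) - (-4915)*√(((3 - 1) + 1) + 19)) = 1/(-558/339 - (-4915)*√(((3 - 1) + 1) + 19)) = 1/(-558*1/339 - (-4915)*√((2 + 1) + 19)) = 1/(-186/113 - (-4915)*√(3 + 19)) = 1/(-186/113 - (-4915)*√22) = 1/(-186/113 + 4915*√22)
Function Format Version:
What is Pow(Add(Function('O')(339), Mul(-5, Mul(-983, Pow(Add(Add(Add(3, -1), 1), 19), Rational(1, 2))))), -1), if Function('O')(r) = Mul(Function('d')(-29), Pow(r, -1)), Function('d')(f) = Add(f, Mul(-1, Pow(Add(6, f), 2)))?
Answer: Add(Rational(10509, 3393099648977), Mul(Rational(62759635, 6786199297954), Pow(22, Rational(1, 2)))) ≈ 4.3381e-5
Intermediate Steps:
Function('O')(r) = Mul(-558, Pow(r, -1)) (Function('O')(r) = Mul(Add(-29, Mul(-1, Pow(Add(6, -29), 2))), Pow(r, -1)) = Mul(Add(-29, Mul(-1, Pow(-23, 2))), Pow(r, -1)) = Mul(Add(-29, Mul(-1, 529)), Pow(r, -1)) = Mul(Add(-29, -529), Pow(r, -1)) = Mul(-558, Pow(r, -1)))
Pow(Add(Function('O')(339), Mul(-5, Mul(-983, Pow(Add(Add(Add(3, -1), 1), 19), Rational(1, 2))))), -1) = Pow(Add(Mul(-558, Pow(339, -1)), Mul(-5, Mul(-983, Pow(Add(Add(Add(3, -1), 1), 19), Rational(1, 2))))), -1) = Pow(Add(Mul(-558, Rational(1, 339)), Mul(-5, Mul(-983, Pow(Add(Add(2, 1), 19), Rational(1, 2))))), -1) = Pow(Add(Rational(-186, 113), Mul(-5, Mul(-983, Pow(Add(3, 19), Rational(1, 2))))), -1) = Pow(Add(Rational(-186, 113), Mul(-5, Mul(-983, Pow(22, Rational(1, 2))))), -1) = Pow(Add(Rational(-186, 113), Mul(4915, Pow(22, Rational(1, 2)))), -1)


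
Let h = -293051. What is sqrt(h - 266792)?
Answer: I*sqrt(559843) ≈ 748.23*I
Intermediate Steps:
sqrt(h - 266792) = sqrt(-293051 - 266792) = sqrt(-559843) = I*sqrt(559843)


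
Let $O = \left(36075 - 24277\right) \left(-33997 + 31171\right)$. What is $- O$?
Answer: $33341148$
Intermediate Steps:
$O = -33341148$ ($O = 11798 \left(-2826\right) = -33341148$)
$- O = \left(-1\right) \left(-33341148\right) = 33341148$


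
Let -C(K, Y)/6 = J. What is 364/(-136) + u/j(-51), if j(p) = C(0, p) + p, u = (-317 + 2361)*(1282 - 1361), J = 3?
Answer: 5483905/2346 ≈ 2337.6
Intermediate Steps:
C(K, Y) = -18 (C(K, Y) = -6*3 = -18)
u = -161476 (u = 2044*(-79) = -161476)
j(p) = -18 + p
364/(-136) + u/j(-51) = 364/(-136) - 161476/(-18 - 51) = 364*(-1/136) - 161476/(-69) = -91/34 - 161476*(-1/69) = -91/34 + 161476/69 = 5483905/2346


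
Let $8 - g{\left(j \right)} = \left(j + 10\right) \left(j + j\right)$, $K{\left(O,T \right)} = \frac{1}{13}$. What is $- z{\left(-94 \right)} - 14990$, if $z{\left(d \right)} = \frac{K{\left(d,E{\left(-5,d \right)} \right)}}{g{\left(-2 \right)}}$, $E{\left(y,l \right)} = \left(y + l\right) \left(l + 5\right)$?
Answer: $- \frac{7794801}{520} \approx -14990.0$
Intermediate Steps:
$E{\left(y,l \right)} = \left(5 + l\right) \left(l + y\right)$ ($E{\left(y,l \right)} = \left(l + y\right) \left(5 + l\right) = \left(5 + l\right) \left(l + y\right)$)
$K{\left(O,T \right)} = \frac{1}{13}$
$g{\left(j \right)} = 8 - 2 j \left(10 + j\right)$ ($g{\left(j \right)} = 8 - \left(j + 10\right) \left(j + j\right) = 8 - \left(10 + j\right) 2 j = 8 - 2 j \left(10 + j\right)$)
$z{\left(d \right)} = \frac{1}{520}$ ($z{\left(d \right)} = \frac{1}{13 \left(8 - -40 - 2 \left(-2\right)^{2}\right)} = \frac{1}{13 \left(8 + 40 - 8\right)} = \frac{1}{13 \cdot 40} = \frac{1}{13} \cdot \frac{1}{40} = \frac{1}{520}$)
$- z{\left(-94 \right)} - 14990 = \left(-1\right) \frac{1}{520} - 14990 = - \frac{1}{520} - 14990 = - \frac{7794801}{520}$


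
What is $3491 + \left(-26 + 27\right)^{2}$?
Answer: $3492$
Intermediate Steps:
$3491 + \left(-26 + 27\right)^{2} = 3491 + 1^{2} = 3491 + 1 = 3492$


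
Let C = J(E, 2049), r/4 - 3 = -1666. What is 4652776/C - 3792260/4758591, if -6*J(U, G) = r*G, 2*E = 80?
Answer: 6762970115768/5404945656939 ≈ 1.2513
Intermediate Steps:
r = -6652 (r = 12 + 4*(-1666) = 12 - 6664 = -6652)
E = 40 (E = (1/2)*80 = 40)
J(U, G) = 3326*G/3 (J(U, G) = -(-3326)*G/3 = 3326*G/3)
C = 2271658 (C = (3326/3)*2049 = 2271658)
4652776/C - 3792260/4758591 = 4652776/2271658 - 3792260/4758591 = 4652776*(1/2271658) - 3792260*1/4758591 = 2326388/1135829 - 3792260/4758591 = 6762970115768/5404945656939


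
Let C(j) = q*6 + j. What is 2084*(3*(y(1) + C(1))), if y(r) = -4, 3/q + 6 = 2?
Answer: -46890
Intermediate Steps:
q = -¾ (q = 3/(-6 + 2) = 3/(-4) = 3*(-¼) = -¾ ≈ -0.75000)
C(j) = -9/2 + j (C(j) = -¾*6 + j = -9/2 + j)
2084*(3*(y(1) + C(1))) = 2084*(3*(-4 + (-9/2 + 1))) = 2084*(3*(-4 - 7/2)) = 2084*(3*(-15/2)) = 2084*(-45/2) = -46890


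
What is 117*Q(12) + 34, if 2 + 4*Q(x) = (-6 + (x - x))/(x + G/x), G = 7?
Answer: -11611/302 ≈ -38.447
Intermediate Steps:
Q(x) = -½ - 3/(2*(x + 7/x)) (Q(x) = -½ + ((-6 + (x - x))/(x + 7/x))/4 = -½ + ((-6 + 0)/(x + 7/x))/4 = -½ + (-6/(x + 7/x))/4 = -½ - 3/(2*(x + 7/x)))
117*Q(12) + 34 = 117*((-7 - 1*12² - 3*12)/(2*(7 + 12²))) + 34 = 117*((-7 - 1*144 - 36)/(2*(7 + 144))) + 34 = 117*((½)*(-7 - 144 - 36)/151) + 34 = 117*((½)*(1/151)*(-187)) + 34 = 117*(-187/302) + 34 = -21879/302 + 34 = -11611/302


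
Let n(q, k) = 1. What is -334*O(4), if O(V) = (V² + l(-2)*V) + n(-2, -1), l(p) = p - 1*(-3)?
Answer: -7014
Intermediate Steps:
l(p) = 3 + p (l(p) = p + 3 = 3 + p)
O(V) = 1 + V + V² (O(V) = (V² + (3 - 2)*V) + 1 = (V² + 1*V) + 1 = (V² + V) + 1 = (V + V²) + 1 = 1 + V + V²)
-334*O(4) = -334*(1 + 4 + 4²) = -334*(1 + 4 + 16) = -334*21 = -7014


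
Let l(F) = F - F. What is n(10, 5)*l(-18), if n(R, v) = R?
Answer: 0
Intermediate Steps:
l(F) = 0
n(10, 5)*l(-18) = 10*0 = 0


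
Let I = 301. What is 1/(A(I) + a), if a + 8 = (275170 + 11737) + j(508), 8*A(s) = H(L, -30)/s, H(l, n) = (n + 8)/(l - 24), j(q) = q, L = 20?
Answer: 4816/1384152123 ≈ 3.4794e-6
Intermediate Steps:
H(l, n) = (8 + n)/(-24 + l)
A(s) = 11/(16*s) (A(s) = (((8 - 30)/(-24 + 20))/s)/8 = ((-22/(-4))/s)/8 = ((-1/4*(-22))/s)/8 = (11/(2*s))/8 = 11/(16*s))
a = 287407 (a = -8 + ((275170 + 11737) + 508) = -8 + (286907 + 508) = -8 + 287415 = 287407)
1/(A(I) + a) = 1/((11/16)/301 + 287407) = 1/((11/16)*(1/301) + 287407) = 1/(11/4816 + 287407) = 1/(1384152123/4816) = 4816/1384152123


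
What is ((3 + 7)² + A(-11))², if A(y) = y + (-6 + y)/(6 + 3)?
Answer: 614656/81 ≈ 7588.3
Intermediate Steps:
A(y) = -⅔ + 10*y/9 (A(y) = y + (-6 + y)/9 = y + (-6 + y)*(⅑) = y + (-⅔ + y/9) = -⅔ + 10*y/9)
((3 + 7)² + A(-11))² = ((3 + 7)² + (-⅔ + (10/9)*(-11)))² = (10² + (-⅔ - 110/9))² = (100 - 116/9)² = (784/9)² = 614656/81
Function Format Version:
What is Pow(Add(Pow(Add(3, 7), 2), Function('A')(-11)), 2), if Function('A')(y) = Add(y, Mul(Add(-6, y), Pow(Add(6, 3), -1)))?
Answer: Rational(614656, 81) ≈ 7588.3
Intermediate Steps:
Function('A')(y) = Add(Rational(-2, 3), Mul(Rational(10, 9), y)) (Function('A')(y) = Add(y, Mul(Add(-6, y), Pow(9, -1))) = Add(y, Mul(Add(-6, y), Rational(1, 9))) = Add(y, Add(Rational(-2, 3), Mul(Rational(1, 9), y))) = Add(Rational(-2, 3), Mul(Rational(10, 9), y)))
Pow(Add(Pow(Add(3, 7), 2), Function('A')(-11)), 2) = Pow(Add(Pow(Add(3, 7), 2), Add(Rational(-2, 3), Mul(Rational(10, 9), -11))), 2) = Pow(Add(Pow(10, 2), Add(Rational(-2, 3), Rational(-110, 9))), 2) = Pow(Add(100, Rational(-116, 9)), 2) = Pow(Rational(784, 9), 2) = Rational(614656, 81)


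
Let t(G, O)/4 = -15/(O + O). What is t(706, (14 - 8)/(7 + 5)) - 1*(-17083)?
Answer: 17023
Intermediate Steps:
t(G, O) = -30/O (t(G, O) = 4*(-15/(O + O)) = 4*(-15*1/(2*O)) = 4*(-15/(2*O)) = -30/O)
t(706, (14 - 8)/(7 + 5)) - 1*(-17083) = -30*(7 + 5)/(14 - 8) - 1*(-17083) = -30/(6/12) + 17083 = -30/(6*(1/12)) + 17083 = -30/½ + 17083 = -30*2 + 17083 = -60 + 17083 = 17023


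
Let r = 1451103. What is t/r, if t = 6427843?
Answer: 6427843/1451103 ≈ 4.4296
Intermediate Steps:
t/r = 6427843/1451103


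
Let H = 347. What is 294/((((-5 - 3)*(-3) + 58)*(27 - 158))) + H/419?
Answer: 1802144/2250449 ≈ 0.80079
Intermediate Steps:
294/((((-5 - 3)*(-3) + 58)*(27 - 158))) + H/419 = 294/((((-5 - 3)*(-3) + 58)*(27 - 158))) + 347/419 = 294/(((-8*(-3) + 58)*(-131))) + 347*(1/419) = 294/(((24 + 58)*(-131))) + 347/419 = 294/((82*(-131))) + 347/419 = 294/(-10742) + 347/419 = 294*(-1/10742) + 347/419 = -147/5371 + 347/419 = 1802144/2250449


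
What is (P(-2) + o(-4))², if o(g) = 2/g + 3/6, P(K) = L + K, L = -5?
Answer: 49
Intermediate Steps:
P(K) = -5 + K
o(g) = ½ + 2/g (o(g) = 2/g + 3*(⅙) = 2/g + ½ = ½ + 2/g)
(P(-2) + o(-4))² = ((-5 - 2) + (½)*(4 - 4)/(-4))² = (-7 + (½)*(-¼)*0)² = (-7 + 0)² = (-7)² = 49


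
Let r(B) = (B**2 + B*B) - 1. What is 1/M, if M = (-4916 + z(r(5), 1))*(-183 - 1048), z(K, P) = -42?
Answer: 1/6103298 ≈ 1.6385e-7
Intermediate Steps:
r(B) = -1 + 2*B**2 (r(B) = (B**2 + B**2) - 1 = 2*B**2 - 1 = -1 + 2*B**2)
M = 6103298 (M = (-4916 - 42)*(-183 - 1048) = -4958*(-1231) = 6103298)
1/M = 1/6103298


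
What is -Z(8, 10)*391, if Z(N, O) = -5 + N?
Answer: -1173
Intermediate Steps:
-Z(8, 10)*391 = -(-5 + 8)*391 = -1*3*391 = -3*391 = -1173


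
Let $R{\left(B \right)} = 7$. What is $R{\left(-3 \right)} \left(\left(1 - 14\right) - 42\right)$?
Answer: $-385$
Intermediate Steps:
$R{\left(-3 \right)} \left(\left(1 - 14\right) - 42\right) = 7 \left(\left(1 - 14\right) - 42\right) = 7 \left(-13 - 42\right) = 7 \left(-55\right) = -385$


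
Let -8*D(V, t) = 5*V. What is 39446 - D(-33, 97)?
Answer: 315403/8 ≈ 39425.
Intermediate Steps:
D(V, t) = -5*V/8
39446 - D(-33, 97) = 39446 - (-5)*(-33)/8 = 39446 - 1*165/8 = 39446 - 165/8 = 315403/8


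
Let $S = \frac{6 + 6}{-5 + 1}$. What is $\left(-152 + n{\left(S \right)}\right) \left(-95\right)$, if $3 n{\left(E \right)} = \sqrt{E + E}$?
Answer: $14440 - \frac{95 i \sqrt{6}}{3} \approx 14440.0 - 77.567 i$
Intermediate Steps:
$S = -3$ ($S = \frac{12}{-4} = 12 \left(- \frac{1}{4}\right) = -3$)
$n{\left(E \right)} = \frac{\sqrt{2} \sqrt{E}}{3}$ ($n{\left(E \right)} = \frac{\sqrt{E + E}}{3} = \frac{\sqrt{2 E}}{3} = \frac{\sqrt{2} \sqrt{E}}{3}$)
$\left(-152 + n{\left(S \right)}\right) \left(-95\right) = \left(-152 + \frac{\sqrt{2} \sqrt{-3}}{3}\right) \left(-95\right) = \left(-152 + \frac{\sqrt{2} i \sqrt{3}}{3}\right) \left(-95\right) = \left(-152 + \frac{i \sqrt{6}}{3}\right) \left(-95\right) = 14440 - \frac{95 i \sqrt{6}}{3}$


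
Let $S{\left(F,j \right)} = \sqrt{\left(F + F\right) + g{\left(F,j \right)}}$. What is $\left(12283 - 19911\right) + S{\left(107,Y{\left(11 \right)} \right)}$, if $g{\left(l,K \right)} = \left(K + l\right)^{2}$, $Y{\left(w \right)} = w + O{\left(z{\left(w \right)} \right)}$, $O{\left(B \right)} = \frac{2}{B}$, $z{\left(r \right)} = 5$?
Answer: $-7628 + \frac{\sqrt{355814}}{5} \approx -7508.7$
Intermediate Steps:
$Y{\left(w \right)} = \frac{2}{5} + w$ ($Y{\left(w \right)} = w + \frac{2}{5} = \frac{2}{5} + w$)
$S{\left(F,j \right)} = \sqrt{\left(F + j\right)^{2} + 2 F}$ ($S{\left(F,j \right)} = \sqrt{\left(F + F\right) + \left(j + F\right)^{2}} = \sqrt{2 F + \left(F + j\right)^{2}} = \sqrt{\left(F + j\right)^{2} + 2 F}$)
$\left(12283 - 19911\right) + S{\left(107,Y{\left(11 \right)} \right)} = \left(12283 - 19911\right) + \sqrt{\left(107 + \left(\frac{2}{5} + 11\right)\right)^{2} + 2 \cdot 107} = \left(12283 - 19911\right) + \sqrt{\left(107 + \frac{57}{5}\right)^{2} + 214} = -7628 + \sqrt{\left(\frac{592}{5}\right)^{2} + 214} = -7628 + \sqrt{\frac{350464}{25} + 214} = -7628 + \sqrt{\frac{355814}{25}} = -7628 + \frac{\sqrt{355814}}{5}$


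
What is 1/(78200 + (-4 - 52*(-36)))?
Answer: 1/80068 ≈ 1.2489e-5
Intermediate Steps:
1/(78200 + (-4 - 52*(-36))) = 1/(78200 + (-4 + 1872)) = 1/(78200 + 1868) = 1/80068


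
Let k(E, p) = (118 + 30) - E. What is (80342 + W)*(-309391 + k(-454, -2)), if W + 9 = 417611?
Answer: -153759629816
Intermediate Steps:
W = 417602 (W = -9 + 417611 = 417602)
k(E, p) = 148 - E
(80342 + W)*(-309391 + k(-454, -2)) = (80342 + 417602)*(-309391 + (148 - 1*(-454))) = 497944*(-309391 + (148 + 454)) = 497944*(-309391 + 602) = 497944*(-308789) = -153759629816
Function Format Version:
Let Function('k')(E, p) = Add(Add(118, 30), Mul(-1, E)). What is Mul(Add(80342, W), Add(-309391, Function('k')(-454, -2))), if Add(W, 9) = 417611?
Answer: -153759629816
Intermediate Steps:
W = 417602 (W = Add(-9, 417611) = 417602)
Function('k')(E, p) = Add(148, Mul(-1, E))
Mul(Add(80342, W), Add(-309391, Function('k')(-454, -2))) = Mul(Add(80342, 417602), Add(-309391, Add(148, Mul(-1, -454)))) = Mul(497944, Add(-309391, Add(148, 454))) = Mul(497944, Add(-309391, 602)) = Mul(497944, -308789) = -153759629816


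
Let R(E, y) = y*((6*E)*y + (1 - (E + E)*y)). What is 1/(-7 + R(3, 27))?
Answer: 1/8768 ≈ 0.00011405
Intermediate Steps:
R(E, y) = y*(1 + 4*E*y) (R(E, y) = y*(6*E*y + (1 - 2*E*y)) = y*(1 + 4*E*y))
1/(-7 + R(3, 27)) = 1/(-7 + 27*(1 + 4*3*27)) = 1/(-7 + 27*(1 + 324)) = 1/(-7 + 27*325) = 1/(-7 + 8775) = 1/8768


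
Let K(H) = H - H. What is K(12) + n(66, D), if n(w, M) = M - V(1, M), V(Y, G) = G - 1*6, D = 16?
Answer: 6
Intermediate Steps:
V(Y, G) = -6 + G (V(Y, G) = G - 6 = -6 + G)
K(H) = 0
n(w, M) = 6 (n(w, M) = M - (-6 + M) = M + (6 - M) = 6)
K(12) + n(66, D) = 0 + 6 = 6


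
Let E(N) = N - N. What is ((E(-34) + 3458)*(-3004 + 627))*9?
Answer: -73976994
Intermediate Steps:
E(N) = 0
((E(-34) + 3458)*(-3004 + 627))*9 = ((0 + 3458)*(-3004 + 627))*9 = (3458*(-2377))*9 = -8219666*9 = -73976994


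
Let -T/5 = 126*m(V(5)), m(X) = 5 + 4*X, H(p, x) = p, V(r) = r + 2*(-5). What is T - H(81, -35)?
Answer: 9369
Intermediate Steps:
V(r) = -10 + r (V(r) = r - 10 = -10 + r)
T = 9450 (T = -630*(5 + 4*(-10 + 5)) = -630*(5 + 4*(-5)) = -630*(5 - 20) = -630*(-15) = -5*(-1890) = 9450)
T - H(81, -35) = 9450 - 1*81 = 9450 - 81 = 9369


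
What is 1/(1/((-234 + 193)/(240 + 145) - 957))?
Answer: -368486/385 ≈ -957.11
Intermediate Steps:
1/(1/((-234 + 193)/(240 + 145) - 957)) = 1/(1/(-41/385 - 957)) = 1/(1/(-368486/385)) = 1/(-385/368486) = -368486/385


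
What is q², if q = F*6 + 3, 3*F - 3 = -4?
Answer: 1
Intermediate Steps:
F = -⅓ (F = 1 + (⅓)*(-4) = 1 - 4/3 = -⅓ ≈ -0.33333)
q = 1 (q = -⅓*6 + 3 = -2 + 3 = 1)
q² = 1² = 1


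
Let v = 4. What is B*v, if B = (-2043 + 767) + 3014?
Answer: 6952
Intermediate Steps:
B = 1738 (B = -1276 + 3014 = 1738)
B*v = 1738*4 = 6952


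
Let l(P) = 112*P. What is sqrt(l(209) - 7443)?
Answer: sqrt(15965) ≈ 126.35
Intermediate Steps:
sqrt(l(209) - 7443) = sqrt(112*209 - 7443) = sqrt(23408 - 7443) = sqrt(15965)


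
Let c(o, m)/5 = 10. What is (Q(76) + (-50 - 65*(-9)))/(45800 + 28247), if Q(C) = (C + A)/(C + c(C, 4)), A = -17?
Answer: 67469/9329922 ≈ 0.0072315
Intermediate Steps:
c(o, m) = 50 (c(o, m) = 5*10 = 50)
Q(C) = (-17 + C)/(50 + C) (Q(C) = (C - 17)/(C + 50) = (-17 + C)/(50 + C))
(Q(76) + (-50 - 65*(-9)))/(45800 + 28247) = ((-17 + 76)/(50 + 76) + (-50 - 65*(-9)))/(45800 + 28247) = (59/126 + (-50 + 585))/74047 = ((1/126)*59 + 535)*(1/74047) = (59/126 + 535)*(1/74047) = (67469/126)*(1/74047) = 67469/9329922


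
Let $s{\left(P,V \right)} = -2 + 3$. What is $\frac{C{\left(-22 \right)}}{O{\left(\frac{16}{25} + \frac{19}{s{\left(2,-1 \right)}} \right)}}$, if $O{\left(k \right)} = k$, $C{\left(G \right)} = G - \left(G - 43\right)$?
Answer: $\frac{1075}{491} \approx 2.1894$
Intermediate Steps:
$s{\left(P,V \right)} = 1$
$C{\left(G \right)} = 43$ ($C{\left(G \right)} = G - \left(-43 + G\right) = 43$)
$\frac{C{\left(-22 \right)}}{O{\left(\frac{16}{25} + \frac{19}{s{\left(2,-1 \right)}} \right)}} = \frac{43}{\frac{16}{25} + \frac{19}{1}} = \frac{43}{16 \cdot \frac{1}{25} + 19 \cdot 1} = \frac{43}{\frac{16}{25} + 19} = \frac{43}{\frac{491}{25}} = 43 \cdot \frac{25}{491} = \frac{1075}{491}$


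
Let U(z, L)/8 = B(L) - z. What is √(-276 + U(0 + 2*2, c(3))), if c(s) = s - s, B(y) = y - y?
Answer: 2*I*√77 ≈ 17.55*I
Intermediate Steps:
B(y) = 0
c(s) = 0
U(z, L) = -8*z (U(z, L) = 8*(0 - z) = 8*(-z) = -8*z)
√(-276 + U(0 + 2*2, c(3))) = √(-276 - 8*(0 + 2*2)) = √(-276 - 8*(0 + 4)) = √(-276 - 8*4) = √(-276 - 32) = √(-308) = 2*I*√77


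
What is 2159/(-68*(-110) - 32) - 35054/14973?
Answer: -32679355/15931272 ≈ -2.0513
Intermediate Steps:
2159/(-68*(-110) - 32) - 35054/14973 = 2159/(7480 - 32) - 35054*1/14973 = 2159/7448 - 35054/14973 = -32679355/15931272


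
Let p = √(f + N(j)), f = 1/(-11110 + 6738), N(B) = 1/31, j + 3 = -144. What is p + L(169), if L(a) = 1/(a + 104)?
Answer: 1/273 + √147086103/67766 ≈ 0.18263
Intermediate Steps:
j = -147 (j = -3 - 144 = -147)
N(B) = 1/31
L(a) = 1/(104 + a)
f = -1/4372 (f = 1/(-4372) = -1/4372 ≈ -0.00022873)
p = √147086103/67766 (p = √(-1/4372 + 1/31) = √(4341/135532) = √147086103/67766 ≈ 0.17897)
p + L(169) = √147086103/67766 + 1/(104 + 169) = √147086103/67766 + 1/273 = 1/273 + √147086103/67766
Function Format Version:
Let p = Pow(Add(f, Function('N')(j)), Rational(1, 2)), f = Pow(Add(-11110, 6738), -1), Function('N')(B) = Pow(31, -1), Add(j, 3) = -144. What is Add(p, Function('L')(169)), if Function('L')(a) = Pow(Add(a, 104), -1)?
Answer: Add(Rational(1, 273), Mul(Rational(1, 67766), Pow(147086103, Rational(1, 2)))) ≈ 0.18263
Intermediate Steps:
j = -147 (j = Add(-3, -144) = -147)
Function('N')(B) = Rational(1, 31)
Function('L')(a) = Pow(Add(104, a), -1)
f = Rational(-1, 4372) (f = Pow(-4372, -1) = Rational(-1, 4372) ≈ -0.00022873)
p = Mul(Rational(1, 67766), Pow(147086103, Rational(1, 2))) (p = Pow(Add(Rational(-1, 4372), Rational(1, 31)), Rational(1, 2)) = Pow(Rational(4341, 135532), Rational(1, 2)) = Mul(Rational(1, 67766), Pow(147086103, Rational(1, 2))) ≈ 0.17897)
Add(p, Function('L')(169)) = Add(Mul(Rational(1, 67766), Pow(147086103, Rational(1, 2))), Pow(Add(104, 169), -1)) = Add(Mul(Rational(1, 67766), Pow(147086103, Rational(1, 2))), Pow(273, -1)) = Add(Mul(Rational(1, 67766), Pow(147086103, Rational(1, 2))), Rational(1, 273)) = Add(Rational(1, 273), Mul(Rational(1, 67766), Pow(147086103, Rational(1, 2))))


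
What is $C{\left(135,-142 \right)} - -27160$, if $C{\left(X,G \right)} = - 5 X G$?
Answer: $123010$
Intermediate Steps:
$C{\left(X,G \right)} = - 5 G X$
$C{\left(135,-142 \right)} - -27160 = \left(-5\right) \left(-142\right) 135 - -27160 = 95850 + 27160 = 123010$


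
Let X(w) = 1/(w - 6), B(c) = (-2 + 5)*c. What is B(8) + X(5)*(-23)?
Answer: 47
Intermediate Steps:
B(c) = 3*c
X(w) = 1/(-6 + w)
B(8) + X(5)*(-23) = 3*8 - 23/(-6 + 5) = 24 - 23/(-1) = 24 - 1*(-23) = 24 + 23 = 47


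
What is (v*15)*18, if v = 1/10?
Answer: 27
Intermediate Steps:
v = ⅒ ≈ 0.10000
(v*15)*18 = ((⅒)*15)*18 = (3/2)*18 = 27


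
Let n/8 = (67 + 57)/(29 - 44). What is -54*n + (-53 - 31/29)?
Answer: 509984/145 ≈ 3517.1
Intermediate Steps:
n = -992/15 (n = 8*((67 + 57)/(29 - 44)) = 8*(124/(-15)) = 8*(124*(-1/15)) = 8*(-124/15) = -992/15 ≈ -66.133)
-54*n + (-53 - 31/29) = -54*(-992/15) + (-53 - 31/29) = 17856/5 + (-53 - 31*1/29) = 17856/5 + (-53 - 31/29) = 17856/5 - 1568/29 = 509984/145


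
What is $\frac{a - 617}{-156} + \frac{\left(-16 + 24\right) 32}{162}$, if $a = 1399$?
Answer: $- \frac{7229}{2106} \approx -3.4326$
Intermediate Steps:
$\frac{a - 617}{-156} + \frac{\left(-16 + 24\right) 32}{162} = \frac{1399 - 617}{-156} + \frac{\left(-16 + 24\right) 32}{162} = 782 \left(- \frac{1}{156}\right) + 8 \cdot 32 \cdot \frac{1}{162} = - \frac{391}{78} + 256 \cdot \frac{1}{162} = - \frac{391}{78} + \frac{128}{81} = - \frac{7229}{2106}$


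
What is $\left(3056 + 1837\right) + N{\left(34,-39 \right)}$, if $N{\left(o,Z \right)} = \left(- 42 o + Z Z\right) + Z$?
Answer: $4947$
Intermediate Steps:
$N{\left(o,Z \right)} = Z + Z^{2} - 42 o$ ($N{\left(o,Z \right)} = \left(- 42 o + Z^{2}\right) + Z = \left(Z^{2} - 42 o\right) + Z = Z + Z^{2} - 42 o$)
$\left(3056 + 1837\right) + N{\left(34,-39 \right)} = \left(3056 + 1837\right) - \left(1467 - 1521\right) = 4893 - -54 = 4893 + 54 = 4947$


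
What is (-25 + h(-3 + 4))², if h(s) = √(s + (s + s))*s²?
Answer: (25 - √3)² ≈ 541.40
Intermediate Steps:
h(s) = √3*s^(5/2) (h(s) = √(s + 2*s)*s² = √(3*s)*s² = (√3*√s)*s² = √3*s^(5/2))
(-25 + h(-3 + 4))² = (-25 + √3*(-3 + 4)^(5/2))² = (-25 + √3*1^(5/2))² = (-25 + √3*1)² = (-25 + √3)²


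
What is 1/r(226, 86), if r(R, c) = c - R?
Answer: -1/140 ≈ -0.0071429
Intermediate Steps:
1/r(226, 86) = 1/(86 - 1*226) = 1/(86 - 226) = 1/(-140) = -1/140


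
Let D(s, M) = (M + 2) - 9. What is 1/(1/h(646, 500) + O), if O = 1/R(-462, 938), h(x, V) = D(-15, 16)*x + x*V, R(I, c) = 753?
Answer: 247596942/329567 ≈ 751.28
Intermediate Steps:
D(s, M) = -7 + M (D(s, M) = (2 + M) - 9 = -7 + M)
h(x, V) = 9*x + V*x (h(x, V) = (-7 + 16)*x + x*V = 9*x + V*x)
O = 1/753 ≈ 0.0013280
1/(1/h(646, 500) + O) = 1/(1/(646*(9 + 500)) + 1/753) = 1/(1/(646*509) + 1/753) = 1/(1/328814 + 1/753) = 1/(329567/247596942) = 247596942/329567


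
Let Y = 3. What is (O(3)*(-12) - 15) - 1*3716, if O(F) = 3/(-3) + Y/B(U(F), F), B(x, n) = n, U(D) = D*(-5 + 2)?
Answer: -3731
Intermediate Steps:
U(D) = -3*D (U(D) = D*(-3) = -3*D)
O(F) = -1 + 3/F (O(F) = 3/(-3) + 3/F = 3*(-1/3) + 3/F = -1 + 3/F)
(O(3)*(-12) - 15) - 1*3716 = (((3 - 1*3)/3)*(-12) - 15) - 1*3716 = (((3 - 3)/3)*(-12) - 15) - 3716 = (((1/3)*0)*(-12) - 15) - 3716 = (0*(-12) - 15) - 3716 = (0 - 15) - 3716 = -15 - 3716 = -3731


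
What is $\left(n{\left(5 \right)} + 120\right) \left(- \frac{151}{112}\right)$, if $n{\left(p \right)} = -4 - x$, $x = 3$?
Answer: $- \frac{17063}{112} \approx -152.35$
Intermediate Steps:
$n{\left(p \right)} = -7$ ($n{\left(p \right)} = -4 - 3 = -7$)
$\left(n{\left(5 \right)} + 120\right) \left(- \frac{151}{112}\right) = \left(-7 + 120\right) \left(- \frac{151}{112}\right) = 113 \left(\left(-151\right) \frac{1}{112}\right) = 113 \left(- \frac{151}{112}\right) = - \frac{17063}{112}$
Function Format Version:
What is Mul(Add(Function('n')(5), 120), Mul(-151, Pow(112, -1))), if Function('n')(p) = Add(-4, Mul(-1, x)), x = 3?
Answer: Rational(-17063, 112) ≈ -152.35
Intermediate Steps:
Function('n')(p) = -7 (Function('n')(p) = Add(-4, Mul(-1, 3)) = Add(-4, -3) = -7)
Mul(Add(Function('n')(5), 120), Mul(-151, Pow(112, -1))) = Mul(Add(-7, 120), Mul(-151, Pow(112, -1))) = Mul(113, Mul(-151, Rational(1, 112))) = Mul(113, Rational(-151, 112)) = Rational(-17063, 112)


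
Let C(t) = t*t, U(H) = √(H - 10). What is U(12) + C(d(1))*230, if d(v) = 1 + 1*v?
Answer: 920 + √2 ≈ 921.41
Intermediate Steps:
d(v) = 1 + v
U(H) = √(-10 + H)
C(t) = t²
U(12) + C(d(1))*230 = √(-10 + 12) + (1 + 1)²*230 = √2 + 2²*230 = √2 + 4*230 = √2 + 920 = 920 + √2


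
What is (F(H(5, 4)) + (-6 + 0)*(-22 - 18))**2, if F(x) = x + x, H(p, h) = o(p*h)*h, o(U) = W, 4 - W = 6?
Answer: 50176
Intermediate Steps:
W = -2 (W = 4 - 1*6 = 4 - 6 = -2)
o(U) = -2
H(p, h) = -2*h
F(x) = 2*x
(F(H(5, 4)) + (-6 + 0)*(-22 - 18))**2 = (2*(-2*4) + (-6 + 0)*(-22 - 18))**2 = (2*(-8) - 6*(-40))**2 = (-16 + 240)**2 = 224**2 = 50176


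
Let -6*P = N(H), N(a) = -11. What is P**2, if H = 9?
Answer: 121/36 ≈ 3.3611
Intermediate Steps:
P = 11/6 (P = -1/6*(-11) = 11/6 ≈ 1.8333)
P**2 = (11/6)**2 = 121/36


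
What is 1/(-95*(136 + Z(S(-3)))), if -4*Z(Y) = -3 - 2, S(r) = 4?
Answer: -4/52155 ≈ -7.6694e-5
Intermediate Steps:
Z(Y) = 5/4 (Z(Y) = -(-3 - 2)/4 = -¼*(-5) = 5/4)
1/(-95*(136 + Z(S(-3)))) = 1/(-95*(136 + 5/4)) = 1/(-95*549/4) = 1/(-52155/4) = -4/52155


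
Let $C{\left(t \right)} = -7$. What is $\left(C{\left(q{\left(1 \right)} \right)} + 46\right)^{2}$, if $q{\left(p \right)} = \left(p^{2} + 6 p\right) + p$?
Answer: $1521$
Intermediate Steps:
$q{\left(p \right)} = p^{2} + 7 p$
$\left(C{\left(q{\left(1 \right)} \right)} + 46\right)^{2} = \left(-7 + 46\right)^{2} = 39^{2} = 1521$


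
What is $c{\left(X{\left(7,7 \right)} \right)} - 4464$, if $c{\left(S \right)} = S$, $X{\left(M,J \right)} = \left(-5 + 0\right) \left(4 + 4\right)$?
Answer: $-4504$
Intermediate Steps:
$X{\left(M,J \right)} = -40$ ($X{\left(M,J \right)} = \left(-5\right) 8 = -40$)
$c{\left(X{\left(7,7 \right)} \right)} - 4464 = -40 - 4464 = -4504$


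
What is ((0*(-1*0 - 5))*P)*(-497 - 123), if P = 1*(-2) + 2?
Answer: 0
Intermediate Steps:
P = 0 (P = -2 + 2 = 0)
((0*(-1*0 - 5))*P)*(-497 - 123) = ((0*(-1*0 - 5))*0)*(-497 - 123) = ((0*(0 - 5))*0)*(-620) = ((0*(-5))*0)*(-620) = (0*0)*(-620) = 0*(-620) = 0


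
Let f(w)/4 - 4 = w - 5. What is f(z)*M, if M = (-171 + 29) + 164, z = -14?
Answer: -1320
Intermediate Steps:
M = 22 (M = -142 + 164 = 22)
f(w) = -4 + 4*w (f(w) = 16 + 4*(w - 5) = 16 + 4*(-5 + w) = 16 + (-20 + 4*w) = -4 + 4*w)
f(z)*M = (-4 + 4*(-14))*22 = (-4 - 56)*22 = -60*22 = -1320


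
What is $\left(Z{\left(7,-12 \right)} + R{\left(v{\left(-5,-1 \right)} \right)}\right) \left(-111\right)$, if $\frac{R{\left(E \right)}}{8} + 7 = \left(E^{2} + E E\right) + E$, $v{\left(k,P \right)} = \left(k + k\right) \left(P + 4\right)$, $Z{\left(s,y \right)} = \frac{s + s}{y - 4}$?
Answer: $- \frac{12523575}{8} \approx -1.5654 \cdot 10^{6}$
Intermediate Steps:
$Z{\left(s,y \right)} = \frac{2 s}{-4 + y}$
$v{\left(k,P \right)} = 2 k \left(4 + P\right)$
$R{\left(E \right)} = -56 + 8 E + 16 E^{2}$ ($R{\left(E \right)} = -56 + 8 \left(\left(E^{2} + E E\right) + E\right) = -56 + 8 \left(\left(E^{2} + E^{2}\right) + E\right) = -56 + 8 \left(2 E^{2} + E\right) = -56 + 8 \left(E + 2 E^{2}\right) = -56 + \left(8 E + 16 E^{2}\right) = -56 + 8 E + 16 E^{2}$)
$\left(Z{\left(7,-12 \right)} + R{\left(v{\left(-5,-1 \right)} \right)}\right) \left(-111\right) = \left(2 \cdot 7 \frac{1}{-4 - 12} + \left(-56 + 8 \cdot 2 \left(-5\right) \left(4 - 1\right) + 16 \left(2 \left(-5\right) \left(4 - 1\right)\right)^{2}\right)\right) \left(-111\right) = \left(2 \cdot 7 \frac{1}{-16} + \left(-56 + 8 \cdot 2 \left(-5\right) 3 + 16 \left(2 \left(-5\right) 3\right)^{2}\right)\right) \left(-111\right) = \left(2 \cdot 7 \left(- \frac{1}{16}\right) + \left(-56 + 8 \left(-30\right) + 16 \left(-30\right)^{2}\right)\right) \left(-111\right) = \left(- \frac{7}{8} - -14104\right) \left(-111\right) = \left(- \frac{7}{8} + 14104\right) \left(-111\right) = \frac{112825}{8} \left(-111\right) = - \frac{12523575}{8}$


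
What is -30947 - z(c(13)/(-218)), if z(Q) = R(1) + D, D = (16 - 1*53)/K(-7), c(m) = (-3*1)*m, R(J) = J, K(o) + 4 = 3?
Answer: -30985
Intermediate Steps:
K(o) = -1 (K(o) = -4 + 3 = -1)
c(m) = -3*m
D = 37 (D = (16 - 1*53)/(-1) = (16 - 53)*(-1) = -37*(-1) = 37)
z(Q) = 38 (z(Q) = 1 + 37 = 38)
-30947 - z(c(13)/(-218)) = -30947 - 1*38 = -30947 - 38 = -30985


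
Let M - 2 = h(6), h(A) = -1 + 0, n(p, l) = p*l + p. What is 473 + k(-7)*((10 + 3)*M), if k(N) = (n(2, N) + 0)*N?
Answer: 1565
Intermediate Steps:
n(p, l) = p + l*p (n(p, l) = l*p + p = p + l*p)
k(N) = N*(2 + 2*N) (k(N) = (2*(1 + N) + 0)*N = ((2 + 2*N) + 0)*N = (2 + 2*N)*N = N*(2 + 2*N))
h(A) = -1
M = 1 (M = 2 - 1 = 1)
473 + k(-7)*((10 + 3)*M) = 473 + (2*(-7)*(1 - 7))*((10 + 3)*1) = 473 + (2*(-7)*(-6))*(13*1) = 473 + 84*13 = 473 + 1092 = 1565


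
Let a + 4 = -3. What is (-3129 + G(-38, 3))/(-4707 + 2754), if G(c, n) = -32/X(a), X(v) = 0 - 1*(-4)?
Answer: 3137/1953 ≈ 1.6062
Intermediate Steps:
a = -7 (a = -4 - 3 = -7)
X(v) = 4 (X(v) = 0 + 4 = 4)
G(c, n) = -8 (G(c, n) = -32/4 = -32*1/4 = -8)
(-3129 + G(-38, 3))/(-4707 + 2754) = (-3129 - 8)/(-4707 + 2754) = -3137/(-1953) = -3137*(-1/1953) = 3137/1953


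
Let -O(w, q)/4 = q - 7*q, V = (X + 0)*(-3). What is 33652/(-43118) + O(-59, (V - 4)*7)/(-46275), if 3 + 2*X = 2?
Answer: -51304558/66509515 ≈ -0.77139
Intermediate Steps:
X = -½ (X = -3/2 + (½)*2 = -3/2 + 1 = -½ ≈ -0.50000)
V = 3/2 (V = (-½ + 0)*(-3) = -½*(-3) = 3/2 ≈ 1.5000)
O(w, q) = 24*q (O(w, q) = -4*(q - 7*q) = -(-24)*q = 24*q)
33652/(-43118) + O(-59, (V - 4)*7)/(-46275) = 33652/(-43118) + (24*((3/2 - 4)*7))/(-46275) = 33652*(-1/43118) + (24*(-5/2*7))*(-1/46275) = -16826/21559 + (24*(-35/2))*(-1/46275) = -16826/21559 - 420*(-1/46275) = -16826/21559 + 28/3085 = -51304558/66509515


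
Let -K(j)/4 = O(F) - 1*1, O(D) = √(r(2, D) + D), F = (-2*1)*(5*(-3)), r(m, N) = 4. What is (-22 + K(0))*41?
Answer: -738 - 164*√34 ≈ -1694.3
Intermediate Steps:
F = 30 (F = -2*(-15) = 30)
O(D) = √(4 + D)
K(j) = 4 - 4*√34 (K(j) = -4*(√(4 + 30) - 1*1) = -4*(√34 - 1) = -4*(-1 + √34) = 4 - 4*√34)
(-22 + K(0))*41 = (-22 + (4 - 4*√34))*41 = (-18 - 4*√34)*41 = -738 - 164*√34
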